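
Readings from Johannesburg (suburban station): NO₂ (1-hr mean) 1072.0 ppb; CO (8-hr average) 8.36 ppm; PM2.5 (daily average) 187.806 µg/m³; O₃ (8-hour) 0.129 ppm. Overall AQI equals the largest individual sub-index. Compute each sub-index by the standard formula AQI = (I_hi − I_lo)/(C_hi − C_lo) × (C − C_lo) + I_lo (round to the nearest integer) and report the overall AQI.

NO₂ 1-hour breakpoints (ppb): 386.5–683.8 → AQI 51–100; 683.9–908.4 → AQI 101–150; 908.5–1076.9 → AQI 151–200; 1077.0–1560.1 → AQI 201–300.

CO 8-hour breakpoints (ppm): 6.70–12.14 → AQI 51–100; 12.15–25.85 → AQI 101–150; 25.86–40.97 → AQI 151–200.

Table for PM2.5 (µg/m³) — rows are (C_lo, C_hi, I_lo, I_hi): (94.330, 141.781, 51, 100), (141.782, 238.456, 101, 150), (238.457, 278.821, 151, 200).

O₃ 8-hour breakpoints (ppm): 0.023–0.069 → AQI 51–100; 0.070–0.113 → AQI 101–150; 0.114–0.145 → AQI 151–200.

199

NO₂ 1072.0: bracket 908.5–1076.9 → index 151–200; slope 49/168.4, offset 163.5.
AQI = 151 + 49/168.4·163.5 ≈ 198.57 ⇒ 199.
CO: 8.36 lies in 6.70–12.14, so I_lo=51, I_hi=100, C_lo=6.70, C_hi=12.14.
(100−51)/(12.14−6.70) × (8.36−6.70) + 51 = 49/5.44 × 1.66 + 51 ≈ 65.95 → 66.
PM2.5: 187.806 lies in 141.782–238.456, so I_lo=101, I_hi=150, C_lo=141.782, C_hi=238.456.
(150−101)/(238.456−141.782) × (187.806−141.782) + 101 = 49/96.674 × 46.024 + 101 ≈ 124.33 → 124.
O₃: 0.129 ∈ [0.114, 0.145] ↔ index [151, 200].
151 + (0.129−0.114)·(200−151)/(0.145−0.114) = 151 + 0.015·49/0.031 ≈ 174.71, so AQI = 175.
Sub-indices: NO₂→199, CO→66, PM2.5→124, O₃→175. Overall AQI = max = 199; dominant pollutant is NO₂.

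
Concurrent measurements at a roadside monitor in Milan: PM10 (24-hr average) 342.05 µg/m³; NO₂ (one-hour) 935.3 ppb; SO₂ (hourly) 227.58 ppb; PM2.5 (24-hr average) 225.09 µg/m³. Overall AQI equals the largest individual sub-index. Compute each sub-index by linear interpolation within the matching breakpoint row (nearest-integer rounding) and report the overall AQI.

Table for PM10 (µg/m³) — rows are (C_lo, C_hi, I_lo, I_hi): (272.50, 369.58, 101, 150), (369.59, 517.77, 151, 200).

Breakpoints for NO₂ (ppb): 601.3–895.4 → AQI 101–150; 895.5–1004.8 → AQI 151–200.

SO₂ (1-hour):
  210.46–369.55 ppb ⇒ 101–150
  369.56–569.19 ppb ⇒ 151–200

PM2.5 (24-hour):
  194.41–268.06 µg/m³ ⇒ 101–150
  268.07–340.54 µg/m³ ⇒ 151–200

PM10 342.05: bracket 272.50–369.58 → index 101–150; slope 49/97.08, offset 69.55.
AQI = 101 + 49/97.08·69.55 ≈ 136.10 ⇒ 136.
NO₂: row 895.5–1004.8 (AQI 151–200). (200−151)·(935.3−895.5)/(1004.8−895.5) + 151 = 49·39.8/109.3 + 151 ≈ 168.84 → 169.
SO₂: row 210.46–369.55 (AQI 101–150). (150−101)·(227.58−210.46)/(369.55−210.46) + 101 = 49·17.12/159.09 + 101 ≈ 106.27 → 106.
PM2.5: row 194.41–268.06 (AQI 101–150). (150−101)·(225.09−194.41)/(268.06−194.41) + 101 = 49·30.68/73.65 + 101 ≈ 121.41 → 121.
Sub-indices: PM10→136, NO₂→169, SO₂→106, PM2.5→121. Overall AQI = max = 169; dominant pollutant is NO₂.

169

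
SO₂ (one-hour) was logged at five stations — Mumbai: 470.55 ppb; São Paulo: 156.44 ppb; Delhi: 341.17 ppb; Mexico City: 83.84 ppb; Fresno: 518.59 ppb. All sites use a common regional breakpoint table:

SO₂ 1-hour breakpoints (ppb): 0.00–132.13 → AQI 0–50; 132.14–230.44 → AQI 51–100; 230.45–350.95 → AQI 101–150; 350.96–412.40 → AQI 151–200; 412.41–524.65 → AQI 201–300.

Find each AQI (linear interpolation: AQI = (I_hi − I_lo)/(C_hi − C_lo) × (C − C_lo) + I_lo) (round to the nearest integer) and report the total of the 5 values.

788

Mumbai: 470.55 ∈ [412.41, 524.65] ↔ index [201, 300].
201 + (470.55−412.41)·(300−201)/(524.65−412.41) = 201 + 58.14·99/112.24 ≈ 252.28, so AQI = 252.
São Paulo: row 132.14–230.44 (AQI 51–100). (100−51)·(156.44−132.14)/(230.44−132.14) + 51 = 49·24.30/98.30 + 51 ≈ 63.11 → 63.
Delhi: row 230.45–350.95 (AQI 101–150). (150−101)·(341.17−230.45)/(350.95−230.45) + 101 = 49·110.72/120.50 + 101 ≈ 146.02 → 146.
Mexico City 83.84: bracket 0.00–132.13 → index 0–50; slope 50/132.13, offset 83.84.
AQI = 0 + 50/132.13·83.84 ≈ 31.73 ⇒ 32.
Fresno: 518.59 ∈ [412.41, 524.65] ↔ index [201, 300].
201 + (518.59−412.41)·(300−201)/(524.65−412.41) = 201 + 106.18·99/112.24 ≈ 294.65, so AQI = 295.
AQIs: Mumbai=252, São Paulo=63, Delhi=146, Mexico City=32, Fresno=295. Sum = 252 + 63 + 146 + 32 + 295 = 788.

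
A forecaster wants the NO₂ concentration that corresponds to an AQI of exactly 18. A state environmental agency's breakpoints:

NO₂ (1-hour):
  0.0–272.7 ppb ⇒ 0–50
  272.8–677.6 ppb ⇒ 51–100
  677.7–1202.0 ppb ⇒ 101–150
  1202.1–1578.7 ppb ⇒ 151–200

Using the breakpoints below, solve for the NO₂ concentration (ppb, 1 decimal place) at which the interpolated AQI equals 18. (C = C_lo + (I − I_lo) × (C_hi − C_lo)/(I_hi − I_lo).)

AQI 18 lies in the 0–50 band, which corresponds to 0.0–272.7 ppb.
C = 0.0 + (18−0)×(272.7−0.0)/(50−0) = 0.0 + 18×272.7/50 ≈ 98.172 ppb → 98.2 ppb to 1 dp.

98.2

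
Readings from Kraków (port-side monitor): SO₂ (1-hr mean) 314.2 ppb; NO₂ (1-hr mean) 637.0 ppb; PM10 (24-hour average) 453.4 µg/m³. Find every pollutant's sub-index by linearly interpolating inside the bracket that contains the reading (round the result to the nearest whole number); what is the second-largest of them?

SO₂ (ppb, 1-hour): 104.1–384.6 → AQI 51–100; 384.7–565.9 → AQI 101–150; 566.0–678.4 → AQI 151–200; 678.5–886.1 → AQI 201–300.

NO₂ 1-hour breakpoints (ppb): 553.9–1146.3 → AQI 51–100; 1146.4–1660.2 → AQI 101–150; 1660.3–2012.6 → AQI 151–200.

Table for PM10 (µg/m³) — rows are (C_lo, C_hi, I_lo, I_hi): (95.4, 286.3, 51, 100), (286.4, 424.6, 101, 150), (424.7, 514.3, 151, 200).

SO₂: row 104.1–384.6 (AQI 51–100). (100−51)·(314.2−104.1)/(384.6−104.1) + 51 = 49·210.1/280.5 + 51 ≈ 87.70 → 88.
NO₂: 637.0 ∈ [553.9, 1146.3] ↔ index [51, 100].
51 + (637.0−553.9)·(100−51)/(1146.3−553.9) = 51 + 83.1·49/592.4 ≈ 57.87, so AQI = 58.
PM10 453.4: bracket 424.7–514.3 → index 151–200; slope 49/89.6, offset 28.7.
AQI = 151 + 49/89.6·28.7 ≈ 166.70 ⇒ 167.
Sub-indices: SO₂→88, NO₂→58, PM10→167. Ranked high→low: 167, 88, 58. Second-highest sub-index = 88.

88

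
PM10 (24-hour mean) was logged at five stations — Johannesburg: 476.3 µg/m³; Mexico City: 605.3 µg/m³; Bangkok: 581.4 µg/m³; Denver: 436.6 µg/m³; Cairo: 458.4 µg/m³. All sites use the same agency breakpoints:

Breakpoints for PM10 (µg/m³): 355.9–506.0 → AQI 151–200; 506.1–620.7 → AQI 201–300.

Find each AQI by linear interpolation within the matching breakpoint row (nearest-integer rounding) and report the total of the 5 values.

Johannesburg 476.3: bracket 355.9–506.0 → index 151–200; slope 49/150.1, offset 120.4.
AQI = 151 + 49/150.1·120.4 ≈ 190.30 ⇒ 190.
Mexico City: 605.3 lies in 506.1–620.7, so I_lo=201, I_hi=300, C_lo=506.1, C_hi=620.7.
(300−201)/(620.7−506.1) × (605.3−506.1) + 201 = 99/114.6 × 99.2 + 201 ≈ 286.70 → 287.
Bangkok: 581.4 lies in 506.1–620.7, so I_lo=201, I_hi=300, C_lo=506.1, C_hi=620.7.
(300−201)/(620.7−506.1) × (581.4−506.1) + 201 = 99/114.6 × 75.3 + 201 ≈ 266.05 → 266.
Denver: 436.6 lies in 355.9–506.0, so I_lo=151, I_hi=200, C_lo=355.9, C_hi=506.0.
(200−151)/(506.0−355.9) × (436.6−355.9) + 151 = 49/150.1 × 80.7 + 151 ≈ 177.34 → 177.
Cairo: 458.4 ∈ [355.9, 506.0] ↔ index [151, 200].
151 + (458.4−355.9)·(200−151)/(506.0−355.9) = 151 + 102.5·49/150.1 ≈ 184.46, so AQI = 184.
AQIs: Johannesburg=190, Mexico City=287, Bangkok=266, Denver=177, Cairo=184. Sum = 190 + 287 + 266 + 177 + 184 = 1104.

1104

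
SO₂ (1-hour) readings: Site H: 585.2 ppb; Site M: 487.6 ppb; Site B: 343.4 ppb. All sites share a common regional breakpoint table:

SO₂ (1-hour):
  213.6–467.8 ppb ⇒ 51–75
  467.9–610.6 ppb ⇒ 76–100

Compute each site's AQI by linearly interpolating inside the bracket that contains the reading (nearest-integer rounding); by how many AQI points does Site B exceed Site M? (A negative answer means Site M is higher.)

-16

Site H 585.2: bracket 467.9–610.6 → index 76–100; slope 24/142.7, offset 117.3.
AQI = 76 + 24/142.7·117.3 ≈ 95.73 ⇒ 96.
Site M 487.6: bracket 467.9–610.6 → index 76–100; slope 24/142.7, offset 19.7.
AQI = 76 + 24/142.7·19.7 ≈ 79.31 ⇒ 79.
Site B: row 213.6–467.8 (AQI 51–75). (75−51)·(343.4−213.6)/(467.8−213.6) + 51 = 24·129.8/254.2 + 51 ≈ 63.25 → 63.
AQIs: Site H=96, Site M=79, Site B=63. Site B (63) − Site M (79) = -16.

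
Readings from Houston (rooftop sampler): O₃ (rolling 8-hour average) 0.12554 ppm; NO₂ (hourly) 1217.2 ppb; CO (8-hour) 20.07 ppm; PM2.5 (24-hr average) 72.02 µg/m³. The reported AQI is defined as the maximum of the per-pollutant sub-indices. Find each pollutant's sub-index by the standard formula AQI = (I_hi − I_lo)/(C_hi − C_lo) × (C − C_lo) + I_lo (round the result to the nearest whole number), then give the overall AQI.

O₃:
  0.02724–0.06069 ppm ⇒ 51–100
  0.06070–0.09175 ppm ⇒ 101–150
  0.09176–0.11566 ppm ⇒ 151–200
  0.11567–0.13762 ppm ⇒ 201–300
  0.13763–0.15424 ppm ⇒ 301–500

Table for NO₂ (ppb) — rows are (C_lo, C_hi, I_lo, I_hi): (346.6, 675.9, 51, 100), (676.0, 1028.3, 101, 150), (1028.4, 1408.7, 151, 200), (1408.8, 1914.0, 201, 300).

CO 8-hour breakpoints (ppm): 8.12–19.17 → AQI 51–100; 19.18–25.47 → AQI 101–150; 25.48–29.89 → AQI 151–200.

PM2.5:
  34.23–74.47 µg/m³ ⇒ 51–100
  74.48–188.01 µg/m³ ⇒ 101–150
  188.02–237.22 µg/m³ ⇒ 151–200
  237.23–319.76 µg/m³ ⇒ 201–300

246

O₃ 0.12554: bracket 0.11567–0.13762 → index 201–300; slope 99/0.02195, offset 0.00987.
AQI = 201 + 99/0.02195·0.00987 ≈ 245.52 ⇒ 246.
NO₂ 1217.2: bracket 1028.4–1408.7 → index 151–200; slope 49/380.3, offset 188.8.
AQI = 151 + 49/380.3·188.8 ≈ 175.33 ⇒ 175.
CO: 20.07 lies in 19.18–25.47, so I_lo=101, I_hi=150, C_lo=19.18, C_hi=25.47.
(150−101)/(25.47−19.18) × (20.07−19.18) + 101 = 49/6.29 × 0.89 + 101 ≈ 107.93 → 108.
PM2.5: row 34.23–74.47 (AQI 51–100). (100−51)·(72.02−34.23)/(74.47−34.23) + 51 = 49·37.79/40.24 + 51 ≈ 97.02 → 97.
Sub-indices: O₃→246, NO₂→175, CO→108, PM2.5→97. Overall AQI = max = 246; dominant pollutant is O₃.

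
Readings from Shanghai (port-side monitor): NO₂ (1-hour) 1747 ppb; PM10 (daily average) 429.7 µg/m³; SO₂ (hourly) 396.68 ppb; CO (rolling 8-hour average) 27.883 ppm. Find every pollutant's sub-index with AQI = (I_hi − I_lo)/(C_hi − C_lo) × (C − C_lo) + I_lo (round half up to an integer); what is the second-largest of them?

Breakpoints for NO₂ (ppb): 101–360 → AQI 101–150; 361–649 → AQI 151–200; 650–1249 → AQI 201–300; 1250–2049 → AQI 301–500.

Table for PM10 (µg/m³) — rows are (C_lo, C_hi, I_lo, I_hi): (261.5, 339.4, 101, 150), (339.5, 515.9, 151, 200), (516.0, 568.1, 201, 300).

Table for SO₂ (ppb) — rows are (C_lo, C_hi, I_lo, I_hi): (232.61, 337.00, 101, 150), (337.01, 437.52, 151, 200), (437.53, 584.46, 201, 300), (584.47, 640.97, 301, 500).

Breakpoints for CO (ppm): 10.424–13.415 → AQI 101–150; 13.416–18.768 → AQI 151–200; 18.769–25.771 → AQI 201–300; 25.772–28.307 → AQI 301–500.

NO₂: row 1250–2049 (AQI 301–500). (500−301)·(1747−1250)/(2049−1250) + 301 = 199·497/799 + 301 ≈ 424.78 → 425.
PM10: row 339.5–515.9 (AQI 151–200). (200−151)·(429.7−339.5)/(515.9−339.5) + 151 = 49·90.2/176.4 + 151 ≈ 176.06 → 176.
SO₂: 396.68 ∈ [337.01, 437.52] ↔ index [151, 200].
151 + (396.68−337.01)·(200−151)/(437.52−337.01) = 151 + 59.67·49/100.51 ≈ 180.09, so AQI = 180.
CO: 27.883 ∈ [25.772, 28.307] ↔ index [301, 500].
301 + (27.883−25.772)·(500−301)/(28.307−25.772) = 301 + 2.111·199/2.535 ≈ 466.72, so AQI = 467.
Sub-indices: NO₂→425, PM10→176, SO₂→180, CO→467. Ranked high→low: 467, 425, 180, 176. Second-highest sub-index = 425.

425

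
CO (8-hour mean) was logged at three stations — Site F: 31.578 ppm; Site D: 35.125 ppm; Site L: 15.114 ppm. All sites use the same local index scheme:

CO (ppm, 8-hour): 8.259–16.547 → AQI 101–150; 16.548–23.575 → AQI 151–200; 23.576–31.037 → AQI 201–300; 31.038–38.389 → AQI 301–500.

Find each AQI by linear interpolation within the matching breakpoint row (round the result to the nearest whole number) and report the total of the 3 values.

870

Site F: 31.578 lies in 31.038–38.389, so I_lo=301, I_hi=500, C_lo=31.038, C_hi=38.389.
(500−301)/(38.389−31.038) × (31.578−31.038) + 301 = 199/7.351 × 0.540 + 301 ≈ 315.62 → 316.
Site D: 35.125 lies in 31.038–38.389, so I_lo=301, I_hi=500, C_lo=31.038, C_hi=38.389.
(500−301)/(38.389−31.038) × (35.125−31.038) + 301 = 199/7.351 × 4.087 + 301 ≈ 411.64 → 412.
Site L: 15.114 ∈ [8.259, 16.547] ↔ index [101, 150].
101 + (15.114−8.259)·(150−101)/(16.547−8.259) = 101 + 6.855·49/8.288 ≈ 141.53, so AQI = 142.
AQIs: Site F=316, Site D=412, Site L=142. Sum = 316 + 412 + 142 = 870.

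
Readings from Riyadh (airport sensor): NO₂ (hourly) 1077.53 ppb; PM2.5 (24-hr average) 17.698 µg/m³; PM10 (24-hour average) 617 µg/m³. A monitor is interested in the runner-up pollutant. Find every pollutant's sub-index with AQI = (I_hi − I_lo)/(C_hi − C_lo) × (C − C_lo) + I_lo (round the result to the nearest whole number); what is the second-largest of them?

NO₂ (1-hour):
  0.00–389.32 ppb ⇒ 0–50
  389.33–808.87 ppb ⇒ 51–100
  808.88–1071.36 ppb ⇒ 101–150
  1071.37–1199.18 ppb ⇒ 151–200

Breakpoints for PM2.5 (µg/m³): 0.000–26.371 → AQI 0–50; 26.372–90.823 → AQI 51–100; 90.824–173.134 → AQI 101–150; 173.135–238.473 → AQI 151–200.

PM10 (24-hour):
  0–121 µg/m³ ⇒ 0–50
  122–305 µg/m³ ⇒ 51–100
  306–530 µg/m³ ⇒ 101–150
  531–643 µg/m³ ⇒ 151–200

NO₂: 1077.53 lies in 1071.37–1199.18, so I_lo=151, I_hi=200, C_lo=1071.37, C_hi=1199.18.
(200−151)/(1199.18−1071.37) × (1077.53−1071.37) + 151 = 49/127.81 × 6.16 + 151 ≈ 153.36 → 153.
PM2.5: 17.698 ∈ [0.000, 26.371] ↔ index [0, 50].
0 + (17.698−0.000)·(50−0)/(26.371−0.000) = 0 + 17.698·50/26.371 ≈ 33.56, so AQI = 34.
PM10: 617 lies in 531–643, so I_lo=151, I_hi=200, C_lo=531, C_hi=643.
(200−151)/(643−531) × (617−531) + 151 = 49/112 × 86 + 151 ≈ 188.63 → 189.
Sub-indices: NO₂→153, PM2.5→34, PM10→189. Ranked high→low: 189, 153, 34. Second-highest sub-index = 153.

153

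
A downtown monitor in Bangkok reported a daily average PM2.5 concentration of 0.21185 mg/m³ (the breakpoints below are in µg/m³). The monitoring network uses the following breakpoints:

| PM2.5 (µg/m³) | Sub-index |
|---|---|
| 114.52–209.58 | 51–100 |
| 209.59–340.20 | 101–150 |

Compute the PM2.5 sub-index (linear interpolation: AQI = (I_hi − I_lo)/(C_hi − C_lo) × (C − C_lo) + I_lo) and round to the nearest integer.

102

Convert: 0.21185 mg/m³ = 211.85 µg/m³.
PM2.5 211.85: bracket 209.59–340.20 → index 101–150; slope 49/130.61, offset 2.26.
AQI = 101 + 49/130.61·2.26 ≈ 101.85 ⇒ 102.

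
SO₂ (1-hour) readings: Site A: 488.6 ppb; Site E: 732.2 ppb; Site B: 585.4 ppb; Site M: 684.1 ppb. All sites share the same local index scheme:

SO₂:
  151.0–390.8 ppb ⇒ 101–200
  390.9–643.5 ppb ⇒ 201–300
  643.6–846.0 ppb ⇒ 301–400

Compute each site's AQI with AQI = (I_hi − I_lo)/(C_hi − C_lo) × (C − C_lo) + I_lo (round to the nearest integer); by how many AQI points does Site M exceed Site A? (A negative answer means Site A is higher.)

Site A 488.6: bracket 390.9–643.5 → index 201–300; slope 99/252.6, offset 97.7.
AQI = 201 + 99/252.6·97.7 ≈ 239.29 ⇒ 239.
Site E 732.2: bracket 643.6–846.0 → index 301–400; slope 99/202.4, offset 88.6.
AQI = 301 + 99/202.4·88.6 ≈ 344.34 ⇒ 344.
Site B: 585.4 ∈ [390.9, 643.5] ↔ index [201, 300].
201 + (585.4−390.9)·(300−201)/(643.5−390.9) = 201 + 194.5·99/252.6 ≈ 277.23, so AQI = 277.
Site M: 684.1 lies in 643.6–846.0, so I_lo=301, I_hi=400, C_lo=643.6, C_hi=846.0.
(400−301)/(846.0−643.6) × (684.1−643.6) + 301 = 99/202.4 × 40.5 + 301 ≈ 320.81 → 321.
AQIs: Site A=239, Site E=344, Site B=277, Site M=321. Site M (321) − Site A (239) = 82.

82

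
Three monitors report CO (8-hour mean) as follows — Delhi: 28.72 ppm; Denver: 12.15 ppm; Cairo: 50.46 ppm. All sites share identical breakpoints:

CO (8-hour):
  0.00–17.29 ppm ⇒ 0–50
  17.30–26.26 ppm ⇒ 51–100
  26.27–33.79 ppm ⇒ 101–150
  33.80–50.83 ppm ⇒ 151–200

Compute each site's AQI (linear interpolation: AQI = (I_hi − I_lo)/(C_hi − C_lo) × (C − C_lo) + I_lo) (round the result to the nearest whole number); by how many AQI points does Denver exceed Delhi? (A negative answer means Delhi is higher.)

-82

Delhi: row 26.27–33.79 (AQI 101–150). (150−101)·(28.72−26.27)/(33.79−26.27) + 101 = 49·2.45/7.52 + 101 ≈ 116.96 → 117.
Denver: 12.15 ∈ [0.00, 17.29] ↔ index [0, 50].
0 + (12.15−0.00)·(50−0)/(17.29−0.00) = 0 + 12.15·50/17.29 ≈ 35.14, so AQI = 35.
Cairo: 50.46 lies in 33.80–50.83, so I_lo=151, I_hi=200, C_lo=33.80, C_hi=50.83.
(200−151)/(50.83−33.80) × (50.46−33.80) + 151 = 49/17.03 × 16.66 + 151 ≈ 198.94 → 199.
AQIs: Delhi=117, Denver=35, Cairo=199. Denver (35) − Delhi (117) = -82.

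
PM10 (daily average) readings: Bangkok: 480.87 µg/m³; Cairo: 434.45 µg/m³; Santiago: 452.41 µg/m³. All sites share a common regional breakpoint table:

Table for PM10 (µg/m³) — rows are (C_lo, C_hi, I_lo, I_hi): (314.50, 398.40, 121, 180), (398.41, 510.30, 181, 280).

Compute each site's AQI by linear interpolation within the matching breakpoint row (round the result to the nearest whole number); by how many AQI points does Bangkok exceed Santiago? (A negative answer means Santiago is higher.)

25

Bangkok: 480.87 ∈ [398.41, 510.30] ↔ index [181, 280].
181 + (480.87−398.41)·(280−181)/(510.30−398.41) = 181 + 82.46·99/111.89 ≈ 253.96, so AQI = 254.
Cairo: 434.45 lies in 398.41–510.30, so I_lo=181, I_hi=280, C_lo=398.41, C_hi=510.30.
(280−181)/(510.30−398.41) × (434.45−398.41) + 181 = 99/111.89 × 36.04 + 181 ≈ 212.89 → 213.
Santiago 452.41: bracket 398.41–510.30 → index 181–280; slope 99/111.89, offset 54.00.
AQI = 181 + 99/111.89·54.00 ≈ 228.78 ⇒ 229.
AQIs: Bangkok=254, Cairo=213, Santiago=229. Bangkok (254) − Santiago (229) = 25.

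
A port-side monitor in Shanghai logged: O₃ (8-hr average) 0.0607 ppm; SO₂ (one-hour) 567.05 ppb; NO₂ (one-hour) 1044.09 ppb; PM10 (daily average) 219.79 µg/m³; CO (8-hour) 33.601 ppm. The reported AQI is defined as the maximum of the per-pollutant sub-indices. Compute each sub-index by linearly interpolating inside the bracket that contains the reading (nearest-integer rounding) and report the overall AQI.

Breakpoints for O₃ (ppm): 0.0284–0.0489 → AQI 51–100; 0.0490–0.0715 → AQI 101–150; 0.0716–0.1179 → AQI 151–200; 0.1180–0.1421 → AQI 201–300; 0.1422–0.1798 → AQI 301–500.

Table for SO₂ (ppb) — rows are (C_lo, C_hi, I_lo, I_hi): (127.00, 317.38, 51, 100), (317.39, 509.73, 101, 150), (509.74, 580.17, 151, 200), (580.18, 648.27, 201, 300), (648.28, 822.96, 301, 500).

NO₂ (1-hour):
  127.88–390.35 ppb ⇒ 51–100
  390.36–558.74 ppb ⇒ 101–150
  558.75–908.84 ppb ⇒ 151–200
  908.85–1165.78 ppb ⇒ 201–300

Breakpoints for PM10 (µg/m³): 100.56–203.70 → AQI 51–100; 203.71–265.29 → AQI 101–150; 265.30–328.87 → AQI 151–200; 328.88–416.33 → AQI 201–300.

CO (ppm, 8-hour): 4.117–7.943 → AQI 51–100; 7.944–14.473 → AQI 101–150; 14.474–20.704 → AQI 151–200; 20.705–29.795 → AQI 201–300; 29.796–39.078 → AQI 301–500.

383

O₃: row 0.0490–0.0715 (AQI 101–150). (150−101)·(0.0607−0.0490)/(0.0715−0.0490) + 101 = 49·0.0117/0.0225 + 101 ≈ 126.48 → 126.
SO₂ 567.05: bracket 509.74–580.17 → index 151–200; slope 49/70.43, offset 57.31.
AQI = 151 + 49/70.43·57.31 ≈ 190.87 ⇒ 191.
NO₂: 1044.09 lies in 908.85–1165.78, so I_lo=201, I_hi=300, C_lo=908.85, C_hi=1165.78.
(300−201)/(1165.78−908.85) × (1044.09−908.85) + 201 = 99/256.93 × 135.24 + 201 ≈ 253.11 → 253.
PM10: row 203.71–265.29 (AQI 101–150). (150−101)·(219.79−203.71)/(265.29−203.71) + 101 = 49·16.08/61.58 + 101 ≈ 113.80 → 114.
CO 33.601: bracket 29.796–39.078 → index 301–500; slope 199/9.282, offset 3.805.
AQI = 301 + 199/9.282·3.805 ≈ 382.58 ⇒ 383.
Sub-indices: O₃→126, SO₂→191, NO₂→253, PM10→114, CO→383. Overall AQI = max = 383; dominant pollutant is CO.
AQI 383: Hazardous.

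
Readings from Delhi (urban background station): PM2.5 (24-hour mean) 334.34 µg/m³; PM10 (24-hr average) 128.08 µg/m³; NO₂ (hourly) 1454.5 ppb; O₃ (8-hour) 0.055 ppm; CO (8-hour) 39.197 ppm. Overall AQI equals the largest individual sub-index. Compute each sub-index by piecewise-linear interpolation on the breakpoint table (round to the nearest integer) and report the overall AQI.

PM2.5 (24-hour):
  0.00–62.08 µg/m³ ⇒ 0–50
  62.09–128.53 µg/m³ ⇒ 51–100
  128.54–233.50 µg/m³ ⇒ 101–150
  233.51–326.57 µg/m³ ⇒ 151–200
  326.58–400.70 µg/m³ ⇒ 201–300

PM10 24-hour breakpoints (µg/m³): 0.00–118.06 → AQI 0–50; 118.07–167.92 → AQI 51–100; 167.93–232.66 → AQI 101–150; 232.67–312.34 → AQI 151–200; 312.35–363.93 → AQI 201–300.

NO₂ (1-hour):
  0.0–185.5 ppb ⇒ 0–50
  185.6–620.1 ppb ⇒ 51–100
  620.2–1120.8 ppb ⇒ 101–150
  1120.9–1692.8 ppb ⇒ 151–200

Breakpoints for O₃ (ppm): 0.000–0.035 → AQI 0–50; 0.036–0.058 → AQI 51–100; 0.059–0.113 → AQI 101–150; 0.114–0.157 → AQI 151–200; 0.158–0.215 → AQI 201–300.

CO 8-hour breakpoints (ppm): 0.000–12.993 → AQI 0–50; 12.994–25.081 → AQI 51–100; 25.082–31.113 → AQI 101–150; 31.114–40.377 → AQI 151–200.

211

PM2.5: 334.34 lies in 326.58–400.70, so I_lo=201, I_hi=300, C_lo=326.58, C_hi=400.70.
(300−201)/(400.70−326.58) × (334.34−326.58) + 201 = 99/74.12 × 7.76 + 201 ≈ 211.36 → 211.
PM10: row 118.07–167.92 (AQI 51–100). (100−51)·(128.08−118.07)/(167.92−118.07) + 51 = 49·10.01/49.85 + 51 ≈ 60.84 → 61.
NO₂: row 1120.9–1692.8 (AQI 151–200). (200−151)·(1454.5−1120.9)/(1692.8−1120.9) + 151 = 49·333.6/571.9 + 151 ≈ 179.58 → 180.
O₃ 0.055: bracket 0.036–0.058 → index 51–100; slope 49/0.022, offset 0.019.
AQI = 51 + 49/0.022·0.019 ≈ 93.32 ⇒ 93.
CO: 39.197 lies in 31.114–40.377, so I_lo=151, I_hi=200, C_lo=31.114, C_hi=40.377.
(200−151)/(40.377−31.114) × (39.197−31.114) + 151 = 49/9.263 × 8.083 + 151 ≈ 193.76 → 194.
Sub-indices: PM2.5→211, PM10→61, NO₂→180, O₃→93, CO→194. Overall AQI = max = 211; dominant pollutant is PM2.5.
AQI 211: Very Unhealthy.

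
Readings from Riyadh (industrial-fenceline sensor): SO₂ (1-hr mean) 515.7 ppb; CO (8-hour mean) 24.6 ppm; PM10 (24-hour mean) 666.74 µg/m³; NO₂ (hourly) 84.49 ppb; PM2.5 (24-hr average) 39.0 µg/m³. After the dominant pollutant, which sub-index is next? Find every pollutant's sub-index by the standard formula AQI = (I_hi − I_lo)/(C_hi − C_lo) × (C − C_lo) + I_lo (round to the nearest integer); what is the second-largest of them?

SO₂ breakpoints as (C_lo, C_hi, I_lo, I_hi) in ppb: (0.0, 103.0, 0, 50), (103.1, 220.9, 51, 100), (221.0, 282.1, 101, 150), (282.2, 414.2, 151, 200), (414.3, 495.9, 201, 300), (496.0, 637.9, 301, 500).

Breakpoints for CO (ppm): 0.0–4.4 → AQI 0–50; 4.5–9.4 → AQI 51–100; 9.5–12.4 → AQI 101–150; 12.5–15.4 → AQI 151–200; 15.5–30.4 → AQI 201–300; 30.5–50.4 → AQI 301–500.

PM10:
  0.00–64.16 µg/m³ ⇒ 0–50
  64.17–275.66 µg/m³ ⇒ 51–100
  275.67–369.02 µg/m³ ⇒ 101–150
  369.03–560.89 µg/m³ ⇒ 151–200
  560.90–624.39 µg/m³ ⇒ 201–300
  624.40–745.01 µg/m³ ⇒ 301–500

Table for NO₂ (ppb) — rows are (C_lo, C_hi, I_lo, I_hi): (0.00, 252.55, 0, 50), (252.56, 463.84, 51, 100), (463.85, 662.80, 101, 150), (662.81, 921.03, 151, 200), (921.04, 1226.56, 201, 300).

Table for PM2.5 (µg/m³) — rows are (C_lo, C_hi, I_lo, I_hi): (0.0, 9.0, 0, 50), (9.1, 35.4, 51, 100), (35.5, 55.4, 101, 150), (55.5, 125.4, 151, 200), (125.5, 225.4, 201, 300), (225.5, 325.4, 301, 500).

329

SO₂: 515.7 lies in 496.0–637.9, so I_lo=301, I_hi=500, C_lo=496.0, C_hi=637.9.
(500−301)/(637.9−496.0) × (515.7−496.0) + 301 = 199/141.9 × 19.7 + 301 ≈ 328.63 → 329.
CO 24.6: bracket 15.5–30.4 → index 201–300; slope 99/14.9, offset 9.1.
AQI = 201 + 99/14.9·9.1 ≈ 261.46 ⇒ 261.
PM10: 666.74 lies in 624.40–745.01, so I_lo=301, I_hi=500, C_lo=624.40, C_hi=745.01.
(500−301)/(745.01−624.40) × (666.74−624.40) + 301 = 199/120.61 × 42.34 + 301 ≈ 370.86 → 371.
NO₂: 84.49 lies in 0.00–252.55, so I_lo=0, I_hi=50, C_lo=0.00, C_hi=252.55.
(50−0)/(252.55−0.00) × (84.49−0.00) + 0 = 50/252.55 × 84.49 + 0 ≈ 16.73 → 17.
PM2.5: 39.0 ∈ [35.5, 55.4] ↔ index [101, 150].
101 + (39.0−35.5)·(150−101)/(55.4−35.5) = 101 + 3.5·49/19.9 ≈ 109.62, so AQI = 110.
Sub-indices: SO₂→329, CO→261, PM10→371, NO₂→17, PM2.5→110. Ranked high→low: 371, 329, 261, 110, 17. Second-highest sub-index = 329.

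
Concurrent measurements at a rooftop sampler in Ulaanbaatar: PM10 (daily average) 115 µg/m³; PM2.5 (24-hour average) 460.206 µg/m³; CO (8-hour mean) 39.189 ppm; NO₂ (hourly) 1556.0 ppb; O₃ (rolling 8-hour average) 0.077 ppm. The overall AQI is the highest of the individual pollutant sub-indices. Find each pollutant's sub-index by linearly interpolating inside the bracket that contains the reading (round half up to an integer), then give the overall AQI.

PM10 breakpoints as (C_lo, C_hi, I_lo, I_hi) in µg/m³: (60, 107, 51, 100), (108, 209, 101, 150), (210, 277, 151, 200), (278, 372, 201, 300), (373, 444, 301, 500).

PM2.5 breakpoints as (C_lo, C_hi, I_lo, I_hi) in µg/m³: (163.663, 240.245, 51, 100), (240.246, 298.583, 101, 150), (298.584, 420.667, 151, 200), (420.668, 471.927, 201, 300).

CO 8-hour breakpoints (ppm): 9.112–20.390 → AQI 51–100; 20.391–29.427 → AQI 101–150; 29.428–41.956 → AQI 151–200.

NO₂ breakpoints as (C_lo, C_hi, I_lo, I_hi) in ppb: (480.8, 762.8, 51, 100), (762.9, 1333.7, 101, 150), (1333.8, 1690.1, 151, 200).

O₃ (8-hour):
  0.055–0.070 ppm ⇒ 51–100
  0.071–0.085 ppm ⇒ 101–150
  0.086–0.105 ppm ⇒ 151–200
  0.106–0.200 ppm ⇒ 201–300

277

PM10: row 108–209 (AQI 101–150). (150−101)·(115−108)/(209−108) + 101 = 49·7/101 + 101 ≈ 104.40 → 104.
PM2.5: 460.206 lies in 420.668–471.927, so I_lo=201, I_hi=300, C_lo=420.668, C_hi=471.927.
(300−201)/(471.927−420.668) × (460.206−420.668) + 201 = 99/51.259 × 39.538 + 201 ≈ 277.36 → 277.
CO: 39.189 ∈ [29.428, 41.956] ↔ index [151, 200].
151 + (39.189−29.428)·(200−151)/(41.956−29.428) = 151 + 9.761·49/12.528 ≈ 189.18, so AQI = 189.
NO₂: 1556.0 lies in 1333.8–1690.1, so I_lo=151, I_hi=200, C_lo=1333.8, C_hi=1690.1.
(200−151)/(1690.1−1333.8) × (1556.0−1333.8) + 151 = 49/356.3 × 222.2 + 151 ≈ 181.56 → 182.
O₃: row 0.071–0.085 (AQI 101–150). (150−101)·(0.077−0.071)/(0.085−0.071) + 101 = 49·0.006/0.014 + 101 ≈ 122.00 → 122.
Sub-indices: PM10→104, PM2.5→277, CO→189, NO₂→182, O₃→122. Overall AQI = max = 277; dominant pollutant is PM2.5.
AQI 277: Very Unhealthy.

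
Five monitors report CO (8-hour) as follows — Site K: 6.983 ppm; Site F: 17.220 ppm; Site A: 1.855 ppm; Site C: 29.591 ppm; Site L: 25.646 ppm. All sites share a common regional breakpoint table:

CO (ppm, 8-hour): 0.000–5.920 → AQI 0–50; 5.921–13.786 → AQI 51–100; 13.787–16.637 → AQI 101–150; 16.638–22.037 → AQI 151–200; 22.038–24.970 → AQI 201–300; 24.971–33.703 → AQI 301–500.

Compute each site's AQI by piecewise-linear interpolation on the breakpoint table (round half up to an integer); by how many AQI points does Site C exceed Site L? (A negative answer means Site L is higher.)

90

Site K: 6.983 ∈ [5.921, 13.786] ↔ index [51, 100].
51 + (6.983−5.921)·(100−51)/(13.786−5.921) = 51 + 1.062·49/7.865 ≈ 57.62, so AQI = 58.
Site F 17.220: bracket 16.638–22.037 → index 151–200; slope 49/5.399, offset 0.582.
AQI = 151 + 49/5.399·0.582 ≈ 156.28 ⇒ 156.
Site A: row 0.000–5.920 (AQI 0–50). (50−0)·(1.855−0.000)/(5.920−0.000) + 0 = 50·1.855/5.920 + 0 ≈ 15.67 → 16.
Site C 29.591: bracket 24.971–33.703 → index 301–500; slope 199/8.732, offset 4.620.
AQI = 301 + 199/8.732·4.620 ≈ 406.29 ⇒ 406.
Site L: 25.646 lies in 24.971–33.703, so I_lo=301, I_hi=500, C_lo=24.971, C_hi=33.703.
(500−301)/(33.703−24.971) × (25.646−24.971) + 301 = 199/8.732 × 0.675 + 301 ≈ 316.38 → 316.
AQIs: Site K=58, Site F=156, Site A=16, Site C=406, Site L=316. Site C (406) − Site L (316) = 90.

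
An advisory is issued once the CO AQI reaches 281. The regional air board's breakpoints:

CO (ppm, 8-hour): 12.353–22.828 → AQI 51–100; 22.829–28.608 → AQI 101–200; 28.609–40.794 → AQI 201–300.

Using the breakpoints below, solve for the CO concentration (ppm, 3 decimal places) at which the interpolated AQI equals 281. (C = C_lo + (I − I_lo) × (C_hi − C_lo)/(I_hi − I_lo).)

AQI 281 lies in the 201–300 band, which corresponds to 28.609–40.794 ppm.
C = 28.609 + (281−201)×(40.794−28.609)/(300−201) = 28.609 + 80×12.185/99 ≈ 38.45546 ppm → 38.455 ppm to 3 dp.

38.455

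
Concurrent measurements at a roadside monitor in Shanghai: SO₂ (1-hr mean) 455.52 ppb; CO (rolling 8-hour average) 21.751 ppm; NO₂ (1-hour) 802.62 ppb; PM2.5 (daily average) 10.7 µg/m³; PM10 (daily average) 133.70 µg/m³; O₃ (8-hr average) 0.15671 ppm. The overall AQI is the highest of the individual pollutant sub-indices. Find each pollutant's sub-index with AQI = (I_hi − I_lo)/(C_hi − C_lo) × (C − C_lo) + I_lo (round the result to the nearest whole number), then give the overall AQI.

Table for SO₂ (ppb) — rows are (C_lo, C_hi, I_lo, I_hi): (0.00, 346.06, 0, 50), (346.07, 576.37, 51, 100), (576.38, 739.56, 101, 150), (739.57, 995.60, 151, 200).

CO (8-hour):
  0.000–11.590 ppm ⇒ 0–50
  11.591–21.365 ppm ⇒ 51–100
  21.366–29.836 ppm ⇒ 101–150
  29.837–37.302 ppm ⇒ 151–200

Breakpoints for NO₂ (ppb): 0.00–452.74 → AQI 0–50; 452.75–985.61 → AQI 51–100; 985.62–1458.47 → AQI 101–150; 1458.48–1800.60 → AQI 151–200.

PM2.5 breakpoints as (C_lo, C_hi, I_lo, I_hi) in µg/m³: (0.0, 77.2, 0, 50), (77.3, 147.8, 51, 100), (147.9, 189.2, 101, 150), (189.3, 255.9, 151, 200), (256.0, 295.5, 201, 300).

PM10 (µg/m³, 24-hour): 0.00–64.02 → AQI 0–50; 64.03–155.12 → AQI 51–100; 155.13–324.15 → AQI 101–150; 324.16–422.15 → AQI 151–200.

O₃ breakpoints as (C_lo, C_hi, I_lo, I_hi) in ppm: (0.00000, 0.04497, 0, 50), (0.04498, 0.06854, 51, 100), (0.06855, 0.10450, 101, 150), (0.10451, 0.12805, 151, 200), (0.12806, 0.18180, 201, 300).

254

SO₂: 455.52 lies in 346.07–576.37, so I_lo=51, I_hi=100, C_lo=346.07, C_hi=576.37.
(100−51)/(576.37−346.07) × (455.52−346.07) + 51 = 49/230.30 × 109.45 + 51 ≈ 74.29 → 74.
CO: 21.751 lies in 21.366–29.836, so I_lo=101, I_hi=150, C_lo=21.366, C_hi=29.836.
(150−101)/(29.836−21.366) × (21.751−21.366) + 101 = 49/8.470 × 0.385 + 101 ≈ 103.23 → 103.
NO₂: 802.62 lies in 452.75–985.61, so I_lo=51, I_hi=100, C_lo=452.75, C_hi=985.61.
(100−51)/(985.61−452.75) × (802.62−452.75) + 51 = 49/532.86 × 349.87 + 51 ≈ 83.17 → 83.
PM2.5: 10.7 lies in 0.0–77.2, so I_lo=0, I_hi=50, C_lo=0.0, C_hi=77.2.
(50−0)/(77.2−0.0) × (10.7−0.0) + 0 = 50/77.2 × 10.7 + 0 ≈ 6.93 → 7.
PM10: 133.70 lies in 64.03–155.12, so I_lo=51, I_hi=100, C_lo=64.03, C_hi=155.12.
(100−51)/(155.12−64.03) × (133.70−64.03) + 51 = 49/91.09 × 69.67 + 51 ≈ 88.48 → 88.
O₃ 0.15671: bracket 0.12806–0.18180 → index 201–300; slope 99/0.05374, offset 0.02865.
AQI = 201 + 99/0.05374·0.02865 ≈ 253.78 ⇒ 254.
Sub-indices: SO₂→74, CO→103, NO₂→83, PM2.5→7, PM10→88, O₃→254. Overall AQI = max = 254; dominant pollutant is O₃.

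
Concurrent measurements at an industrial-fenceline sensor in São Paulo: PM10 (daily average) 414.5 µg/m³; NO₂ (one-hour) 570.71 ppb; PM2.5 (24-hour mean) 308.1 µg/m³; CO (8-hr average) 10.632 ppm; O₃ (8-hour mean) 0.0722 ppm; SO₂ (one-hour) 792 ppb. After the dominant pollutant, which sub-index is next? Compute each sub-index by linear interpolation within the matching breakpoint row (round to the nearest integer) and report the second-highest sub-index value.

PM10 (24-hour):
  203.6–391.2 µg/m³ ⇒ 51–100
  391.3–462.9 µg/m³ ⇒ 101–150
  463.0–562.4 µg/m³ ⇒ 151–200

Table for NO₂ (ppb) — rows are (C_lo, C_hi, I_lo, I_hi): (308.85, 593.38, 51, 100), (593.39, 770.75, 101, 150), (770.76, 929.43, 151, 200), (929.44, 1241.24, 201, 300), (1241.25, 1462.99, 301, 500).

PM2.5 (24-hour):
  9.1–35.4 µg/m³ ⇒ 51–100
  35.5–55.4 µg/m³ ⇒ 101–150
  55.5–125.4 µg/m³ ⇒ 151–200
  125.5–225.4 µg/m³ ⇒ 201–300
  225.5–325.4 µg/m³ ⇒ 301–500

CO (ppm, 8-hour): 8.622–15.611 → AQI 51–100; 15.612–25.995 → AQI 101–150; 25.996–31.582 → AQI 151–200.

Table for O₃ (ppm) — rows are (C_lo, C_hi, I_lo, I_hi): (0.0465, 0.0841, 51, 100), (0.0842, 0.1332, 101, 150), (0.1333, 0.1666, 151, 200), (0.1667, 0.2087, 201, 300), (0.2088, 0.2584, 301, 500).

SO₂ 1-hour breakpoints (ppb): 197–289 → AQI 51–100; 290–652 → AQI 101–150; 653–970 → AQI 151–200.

PM10 414.5: bracket 391.3–462.9 → index 101–150; slope 49/71.6, offset 23.2.
AQI = 101 + 49/71.6·23.2 ≈ 116.88 ⇒ 117.
NO₂: 570.71 ∈ [308.85, 593.38] ↔ index [51, 100].
51 + (570.71−308.85)·(100−51)/(593.38−308.85) = 51 + 261.86·49/284.53 ≈ 96.10, so AQI = 96.
PM2.5: row 225.5–325.4 (AQI 301–500). (500−301)·(308.1−225.5)/(325.4−225.5) + 301 = 199·82.6/99.9 + 301 ≈ 465.54 → 466.
CO: 10.632 lies in 8.622–15.611, so I_lo=51, I_hi=100, C_lo=8.622, C_hi=15.611.
(100−51)/(15.611−8.622) × (10.632−8.622) + 51 = 49/6.989 × 2.010 + 51 ≈ 65.09 → 65.
O₃: 0.0722 lies in 0.0465–0.0841, so I_lo=51, I_hi=100, C_lo=0.0465, C_hi=0.0841.
(100−51)/(0.0841−0.0465) × (0.0722−0.0465) + 51 = 49/0.0376 × 0.0257 + 51 ≈ 84.49 → 84.
SO₂: 792 ∈ [653, 970] ↔ index [151, 200].
151 + (792−653)·(200−151)/(970−653) = 151 + 139·49/317 ≈ 172.49, so AQI = 172.
Sub-indices: PM10→117, NO₂→96, PM2.5→466, CO→65, O₃→84, SO₂→172. Ranked high→low: 466, 172, 117, 96, 84, 65. Second-highest sub-index = 172.

172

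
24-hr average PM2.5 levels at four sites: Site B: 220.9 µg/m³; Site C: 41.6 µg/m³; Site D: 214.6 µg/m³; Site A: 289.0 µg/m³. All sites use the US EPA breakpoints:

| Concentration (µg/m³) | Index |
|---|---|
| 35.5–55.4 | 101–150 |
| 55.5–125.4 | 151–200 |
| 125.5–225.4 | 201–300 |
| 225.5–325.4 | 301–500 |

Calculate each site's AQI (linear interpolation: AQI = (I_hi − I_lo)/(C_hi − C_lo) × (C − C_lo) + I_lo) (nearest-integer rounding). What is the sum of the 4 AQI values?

1128

Site B: 220.9 ∈ [125.5, 225.4] ↔ index [201, 300].
201 + (220.9−125.5)·(300−201)/(225.4−125.5) = 201 + 95.4·99/99.9 ≈ 295.54, so AQI = 296.
Site C: row 35.5–55.4 (AQI 101–150). (150−101)·(41.6−35.5)/(55.4−35.5) + 101 = 49·6.1/19.9 + 101 ≈ 116.02 → 116.
Site D: row 125.5–225.4 (AQI 201–300). (300−201)·(214.6−125.5)/(225.4−125.5) + 201 = 99·89.1/99.9 + 201 ≈ 289.30 → 289.
Site A: 289.0 ∈ [225.5, 325.4] ↔ index [301, 500].
301 + (289.0−225.5)·(500−301)/(325.4−225.5) = 301 + 63.5·199/99.9 ≈ 427.49, so AQI = 427.
AQIs: Site B=296, Site C=116, Site D=289, Site A=427. Sum = 296 + 116 + 289 + 427 = 1128.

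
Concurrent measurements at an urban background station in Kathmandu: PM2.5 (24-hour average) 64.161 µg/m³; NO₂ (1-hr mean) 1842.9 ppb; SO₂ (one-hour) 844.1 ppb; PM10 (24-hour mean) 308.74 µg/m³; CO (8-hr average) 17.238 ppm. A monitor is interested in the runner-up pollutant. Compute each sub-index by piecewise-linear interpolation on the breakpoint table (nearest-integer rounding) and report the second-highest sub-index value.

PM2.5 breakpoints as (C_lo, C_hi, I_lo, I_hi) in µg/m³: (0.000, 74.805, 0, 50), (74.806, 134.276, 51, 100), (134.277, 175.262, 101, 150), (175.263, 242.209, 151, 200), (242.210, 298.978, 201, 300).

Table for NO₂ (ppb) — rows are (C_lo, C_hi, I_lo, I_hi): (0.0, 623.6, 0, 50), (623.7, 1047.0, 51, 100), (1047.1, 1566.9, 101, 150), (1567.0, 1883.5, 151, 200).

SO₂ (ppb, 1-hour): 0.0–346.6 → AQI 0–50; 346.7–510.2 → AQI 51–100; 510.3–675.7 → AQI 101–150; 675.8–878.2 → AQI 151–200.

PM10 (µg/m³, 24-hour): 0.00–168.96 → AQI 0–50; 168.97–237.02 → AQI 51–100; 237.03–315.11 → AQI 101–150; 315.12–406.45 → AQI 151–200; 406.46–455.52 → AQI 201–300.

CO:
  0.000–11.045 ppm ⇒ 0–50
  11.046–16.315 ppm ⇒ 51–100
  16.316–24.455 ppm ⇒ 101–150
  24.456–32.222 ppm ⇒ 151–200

192

PM2.5 64.161: bracket 0.000–74.805 → index 0–50; slope 50/74.805, offset 64.161.
AQI = 0 + 50/74.805·64.161 ≈ 42.89 ⇒ 43.
NO₂: 1842.9 ∈ [1567.0, 1883.5] ↔ index [151, 200].
151 + (1842.9−1567.0)·(200−151)/(1883.5−1567.0) = 151 + 275.9·49/316.5 ≈ 193.71, so AQI = 194.
SO₂: 844.1 lies in 675.8–878.2, so I_lo=151, I_hi=200, C_lo=675.8, C_hi=878.2.
(200−151)/(878.2−675.8) × (844.1−675.8) + 151 = 49/202.4 × 168.3 + 151 ≈ 191.74 → 192.
PM10 308.74: bracket 237.03–315.11 → index 101–150; slope 49/78.08, offset 71.71.
AQI = 101 + 49/78.08·71.71 ≈ 146.00 ⇒ 146.
CO: 17.238 lies in 16.316–24.455, so I_lo=101, I_hi=150, C_lo=16.316, C_hi=24.455.
(150−101)/(24.455−16.316) × (17.238−16.316) + 101 = 49/8.139 × 0.922 + 101 ≈ 106.55 → 107.
Sub-indices: PM2.5→43, NO₂→194, SO₂→192, PM10→146, CO→107. Ranked high→low: 194, 192, 146, 107, 43. Second-highest sub-index = 192.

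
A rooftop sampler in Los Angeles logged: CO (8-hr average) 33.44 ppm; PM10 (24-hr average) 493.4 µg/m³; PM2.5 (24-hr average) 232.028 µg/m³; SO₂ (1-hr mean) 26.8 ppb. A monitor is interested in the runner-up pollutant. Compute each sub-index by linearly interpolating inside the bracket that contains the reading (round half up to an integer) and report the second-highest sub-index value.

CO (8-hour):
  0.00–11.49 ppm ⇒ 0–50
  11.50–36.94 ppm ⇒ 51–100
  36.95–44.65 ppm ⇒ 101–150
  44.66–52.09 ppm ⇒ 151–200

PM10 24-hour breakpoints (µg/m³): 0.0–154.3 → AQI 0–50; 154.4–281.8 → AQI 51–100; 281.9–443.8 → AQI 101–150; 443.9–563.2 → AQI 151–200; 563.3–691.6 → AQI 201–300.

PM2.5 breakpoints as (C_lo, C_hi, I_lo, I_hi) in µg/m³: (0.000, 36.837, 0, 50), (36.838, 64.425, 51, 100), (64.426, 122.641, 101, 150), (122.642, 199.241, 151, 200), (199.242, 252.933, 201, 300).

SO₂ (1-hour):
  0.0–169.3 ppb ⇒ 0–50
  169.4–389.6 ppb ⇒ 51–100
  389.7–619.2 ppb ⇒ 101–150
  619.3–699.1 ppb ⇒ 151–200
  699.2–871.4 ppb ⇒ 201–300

171

CO 33.44: bracket 11.50–36.94 → index 51–100; slope 49/25.44, offset 21.94.
AQI = 51 + 49/25.44·21.94 ≈ 93.26 ⇒ 93.
PM10 493.4: bracket 443.9–563.2 → index 151–200; slope 49/119.3, offset 49.5.
AQI = 151 + 49/119.3·49.5 ≈ 171.33 ⇒ 171.
PM2.5: 232.028 ∈ [199.242, 252.933] ↔ index [201, 300].
201 + (232.028−199.242)·(300−201)/(252.933−199.242) = 201 + 32.786·99/53.691 ≈ 261.45, so AQI = 261.
SO₂ 26.8: bracket 0.0–169.3 → index 0–50; slope 50/169.3, offset 26.8.
AQI = 0 + 50/169.3·26.8 ≈ 7.91 ⇒ 8.
Sub-indices: CO→93, PM10→171, PM2.5→261, SO₂→8. Ranked high→low: 261, 171, 93, 8. Second-highest sub-index = 171.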